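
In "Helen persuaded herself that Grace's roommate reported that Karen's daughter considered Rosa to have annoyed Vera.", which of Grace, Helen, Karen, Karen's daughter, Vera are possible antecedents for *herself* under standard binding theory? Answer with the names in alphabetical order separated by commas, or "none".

*herself* is a reflexive; Principle A requires it to be bound within its binding domain — the matrix clause.
— Grace: possessor inside the subject DP of the clause headed by 'reported'; does not c-command the reflexive — cannot bind it (Principle A).
— Helen: subject of the matrix clause; c-commands the reflexive within its binding domain — allowed (Principle A).
— Karen: possessor inside the subject DP of the clause headed by 'considered'; does not c-command the reflexive — cannot bind it (Principle A).
— Karen's daughter: subject of the clause headed by 'considered'; does not c-command the reflexive — cannot bind it (Principle A).
— Vera: object of the clause headed by 'annoyed'; does not c-command the reflexive — cannot bind it (Principle A).

Helen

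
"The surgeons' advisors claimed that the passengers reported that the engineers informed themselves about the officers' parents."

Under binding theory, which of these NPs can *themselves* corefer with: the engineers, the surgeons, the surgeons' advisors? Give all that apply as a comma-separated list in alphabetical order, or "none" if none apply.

the engineers

*themselves* is a reflexive; Principle A requires it to be bound within its binding domain — the clause headed by 'informed'.
— the engineers: subject of the clause headed by 'informed'; c-commands the reflexive within its binding domain — allowed (Principle A).
— the surgeons: possessor inside the subject DP of the matrix clause; does not c-command the reflexive — cannot bind it (Principle A).
— the surgeons' advisors: subject of the matrix clause; c-commands the reflexive but lies outside its binding domain — cannot bind it (Principle A).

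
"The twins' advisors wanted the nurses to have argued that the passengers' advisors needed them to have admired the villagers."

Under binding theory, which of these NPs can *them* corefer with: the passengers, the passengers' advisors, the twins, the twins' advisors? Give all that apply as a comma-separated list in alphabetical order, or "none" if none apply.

*them* is a pronoun; Principle B requires it to be free in its binding domain — the clause headed by 'needed'.
— the passengers: possessor inside the subject DP of the clause headed by 'needed'; does not c-command the pronoun — Principle B does not apply; allowed.
— the passengers' advisors: subject of the clause headed by 'needed'; c-commands the pronoun within its binding domain — blocked (Principle B).
— the twins: possessor inside the subject DP of the matrix clause; does not c-command the pronoun — Principle B does not apply; allowed.
— the twins' advisors: subject of the matrix clause; c-commands the pronoun but lies outside its binding domain — allowed.

the passengers, the twins, the twins' advisors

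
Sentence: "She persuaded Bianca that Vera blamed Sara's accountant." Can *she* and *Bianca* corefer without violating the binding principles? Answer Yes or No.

No

*Bianca* is an R-expression; Principle C requires it to be free (not bound by any c-commanding expression).
— she: subject of the matrix clause; the pronoun c-commands the R-expression — coreference blocked (Principle C).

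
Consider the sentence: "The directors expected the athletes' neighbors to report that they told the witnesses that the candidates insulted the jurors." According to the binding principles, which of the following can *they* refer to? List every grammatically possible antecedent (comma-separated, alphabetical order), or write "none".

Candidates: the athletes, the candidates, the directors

the athletes, the directors

*they* is a pronoun; Principle B requires it to be free in its binding domain — the clause headed by 'told'.
— the athletes: possessor inside the subject DP of the clause headed by 'report'; does not c-command the pronoun — Principle B does not apply; allowed.
— the candidates: subject of the clause headed by 'insulted'; is c-commanded by the pronoun; coreference would bind this R-expression — blocked (Principle C).
— the directors: subject of the matrix clause; c-commands the pronoun but lies outside its binding domain — allowed.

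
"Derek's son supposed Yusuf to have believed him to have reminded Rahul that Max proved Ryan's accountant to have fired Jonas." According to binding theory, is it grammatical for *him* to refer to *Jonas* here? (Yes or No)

No

*Jonas* is an R-expression; Principle C requires it to be free (not bound by any c-commanding expression).
— him: subject of the clause headed by 'reminded'; the pronoun c-commands the R-expression — coreference blocked (Principle C).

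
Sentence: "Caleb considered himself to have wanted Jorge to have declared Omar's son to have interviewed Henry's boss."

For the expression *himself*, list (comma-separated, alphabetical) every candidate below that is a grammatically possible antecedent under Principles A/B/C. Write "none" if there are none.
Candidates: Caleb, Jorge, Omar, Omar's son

Caleb

*himself* is a reflexive; Principle A requires it to be bound within its binding domain — the matrix clause.
— Caleb: subject of the matrix clause; c-commands the reflexive within its binding domain — allowed (Principle A).
— Jorge: subject of the clause headed by 'declared'; does not c-command the reflexive — cannot bind it (Principle A).
— Omar: possessor inside the subject DP of the clause headed by 'interviewed'; does not c-command the reflexive — cannot bind it (Principle A).
— Omar's son: subject of the clause headed by 'interviewed'; does not c-command the reflexive — cannot bind it (Principle A).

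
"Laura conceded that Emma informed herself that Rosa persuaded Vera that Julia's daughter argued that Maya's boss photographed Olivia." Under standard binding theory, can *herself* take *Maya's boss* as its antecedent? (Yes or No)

No

*herself* is a reflexive; Principle A requires it to be bound within its binding domain — the clause headed by 'informed'.
— Maya's boss: subject of the clause headed by 'photographed'; does not c-command the reflexive — cannot bind it (Principle A).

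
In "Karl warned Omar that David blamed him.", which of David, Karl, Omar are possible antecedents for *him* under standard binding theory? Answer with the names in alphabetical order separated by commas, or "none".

Karl, Omar

*him* is a pronoun; Principle B requires it to be free in its binding domain — the clause headed by 'blamed'.
— David: subject of the clause headed by 'blamed'; c-commands the pronoun within its binding domain — blocked (Principle B).
— Karl: subject of the matrix clause; c-commands the pronoun but lies outside its binding domain — allowed.
— Omar: object of the matrix clause; c-commands the pronoun but lies outside its binding domain — allowed.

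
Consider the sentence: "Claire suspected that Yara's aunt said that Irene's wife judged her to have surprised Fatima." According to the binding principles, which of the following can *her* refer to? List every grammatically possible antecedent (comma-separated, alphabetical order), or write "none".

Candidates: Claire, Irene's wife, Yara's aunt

*her* is a pronoun; Principle B requires it to be free in its binding domain — the clause headed by 'judged'.
— Claire: subject of the matrix clause; c-commands the pronoun but lies outside its binding domain — allowed.
— Irene's wife: subject of the clause headed by 'judged'; c-commands the pronoun within its binding domain — blocked (Principle B).
— Yara's aunt: subject of the clause headed by 'said'; c-commands the pronoun but lies outside its binding domain — allowed.

Claire, Yara's aunt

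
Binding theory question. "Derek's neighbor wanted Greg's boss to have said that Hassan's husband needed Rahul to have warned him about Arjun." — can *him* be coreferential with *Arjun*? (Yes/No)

No

*him* is a pronoun; Principle B requires it to be free in its binding domain — the clause headed by 'warned'.
— Arjun: second object of the clause headed by 'warned'; is c-commanded by the pronoun; coreference would bind this R-expression — blocked (Principle C).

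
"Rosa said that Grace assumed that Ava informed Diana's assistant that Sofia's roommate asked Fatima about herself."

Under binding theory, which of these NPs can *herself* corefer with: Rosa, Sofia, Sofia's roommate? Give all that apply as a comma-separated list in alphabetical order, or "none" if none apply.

*herself* is a reflexive; Principle A requires it to be bound within its binding domain — the clause headed by 'asked'.
— Rosa: subject of the matrix clause; c-commands the reflexive but lies outside its binding domain — cannot bind it (Principle A).
— Sofia: possessor inside the subject DP of the clause headed by 'asked'; does not c-command the reflexive — cannot bind it (Principle A).
— Sofia's roommate: subject of the clause headed by 'asked'; c-commands the reflexive within its binding domain — allowed (Principle A).

Sofia's roommate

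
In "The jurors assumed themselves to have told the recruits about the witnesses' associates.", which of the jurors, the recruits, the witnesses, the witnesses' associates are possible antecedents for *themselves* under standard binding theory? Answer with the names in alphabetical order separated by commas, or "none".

*themselves* is a reflexive; Principle A requires it to be bound within its binding domain — the matrix clause.
— the jurors: subject of the matrix clause; c-commands the reflexive within its binding domain — allowed (Principle A).
— the recruits: object of the clause headed by 'told'; does not c-command the reflexive — cannot bind it (Principle A).
— the witnesses: possessor inside the second object DP of the clause headed by 'told'; does not c-command the reflexive — cannot bind it (Principle A).
— the witnesses' associates: second object of the clause headed by 'told'; does not c-command the reflexive — cannot bind it (Principle A).

the jurors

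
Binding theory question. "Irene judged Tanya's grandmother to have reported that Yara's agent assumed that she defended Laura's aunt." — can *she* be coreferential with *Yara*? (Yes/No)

Yes

*she* is a pronoun; Principle B requires it to be free in its binding domain — the clause headed by 'defended'.
— Yara: possessor inside the subject DP of the clause headed by 'assumed'; does not c-command the pronoun — Principle B does not apply; allowed.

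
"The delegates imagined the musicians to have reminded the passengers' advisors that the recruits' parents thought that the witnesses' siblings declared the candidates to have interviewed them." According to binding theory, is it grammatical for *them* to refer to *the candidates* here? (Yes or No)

*the candidates* is an R-expression; Principle C requires it to be free (not bound by any c-commanding expression).
— them: object of the clause headed by 'interviewed'; the R-expression locally c-commands the pronoun — coreference blocked (Principle B on the pronoun).

No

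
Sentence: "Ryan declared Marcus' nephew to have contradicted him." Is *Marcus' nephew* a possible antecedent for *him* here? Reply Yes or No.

*him* is a pronoun; Principle B requires it to be free in its binding domain — the clause headed by 'contradicted'.
— Marcus' nephew: subject of the clause headed by 'contradicted'; c-commands the pronoun within its binding domain — blocked (Principle B).

No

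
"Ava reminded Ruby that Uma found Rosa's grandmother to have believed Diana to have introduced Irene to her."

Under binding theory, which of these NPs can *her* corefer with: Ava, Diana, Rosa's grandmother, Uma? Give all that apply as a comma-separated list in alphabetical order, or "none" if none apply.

*her* is a pronoun; Principle B requires it to be free in its binding domain — the clause headed by 'introduced'.
— Ava: subject of the matrix clause; c-commands the pronoun but lies outside its binding domain — allowed.
— Diana: subject of the clause headed by 'introduced'; c-commands the pronoun within its binding domain — blocked (Principle B).
— Rosa's grandmother: subject of the clause headed by 'believed'; c-commands the pronoun but lies outside its binding domain — allowed.
— Uma: subject of the clause headed by 'found'; c-commands the pronoun but lies outside its binding domain — allowed.

Ava, Rosa's grandmother, Uma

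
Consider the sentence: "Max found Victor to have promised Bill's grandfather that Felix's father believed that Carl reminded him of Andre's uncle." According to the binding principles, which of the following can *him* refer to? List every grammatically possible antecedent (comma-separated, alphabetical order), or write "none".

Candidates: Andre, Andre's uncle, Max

Max

*him* is a pronoun; Principle B requires it to be free in its binding domain — the clause headed by 'reminded'.
— Andre: possessor inside the second object DP of the clause headed by 'reminded'; is c-commanded by the pronoun; coreference would bind this R-expression — blocked (Principle C).
— Andre's uncle: second object of the clause headed by 'reminded'; is c-commanded by the pronoun; coreference would bind this R-expression — blocked (Principle C).
— Max: subject of the matrix clause; c-commands the pronoun but lies outside its binding domain — allowed.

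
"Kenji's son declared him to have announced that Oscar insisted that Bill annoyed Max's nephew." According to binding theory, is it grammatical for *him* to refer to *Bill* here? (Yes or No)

*Bill* is an R-expression; Principle C requires it to be free (not bound by any c-commanding expression).
— him: subject of the clause headed by 'announced'; the pronoun c-commands the R-expression — coreference blocked (Principle C).

No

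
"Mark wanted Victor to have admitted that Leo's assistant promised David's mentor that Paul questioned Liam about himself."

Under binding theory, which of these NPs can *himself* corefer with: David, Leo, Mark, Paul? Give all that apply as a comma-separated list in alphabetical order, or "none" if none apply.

*himself* is a reflexive; Principle A requires it to be bound within its binding domain — the clause headed by 'questioned'.
— David: possessor inside the object DP of the clause headed by 'promised'; does not c-command the reflexive — cannot bind it (Principle A).
— Leo: possessor inside the subject DP of the clause headed by 'promised'; does not c-command the reflexive — cannot bind it (Principle A).
— Mark: subject of the matrix clause; c-commands the reflexive but lies outside its binding domain — cannot bind it (Principle A).
— Paul: subject of the clause headed by 'questioned'; c-commands the reflexive within its binding domain — allowed (Principle A).

Paul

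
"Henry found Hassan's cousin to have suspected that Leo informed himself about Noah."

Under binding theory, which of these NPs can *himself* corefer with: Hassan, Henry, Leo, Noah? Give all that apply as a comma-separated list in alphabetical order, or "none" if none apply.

*himself* is a reflexive; Principle A requires it to be bound within its binding domain — the clause headed by 'informed'.
— Hassan: possessor inside the subject DP of the clause headed by 'suspected'; does not c-command the reflexive — cannot bind it (Principle A).
— Henry: subject of the matrix clause; c-commands the reflexive but lies outside its binding domain — cannot bind it (Principle A).
— Leo: subject of the clause headed by 'informed'; c-commands the reflexive within its binding domain — allowed (Principle A).
— Noah: second object of the clause headed by 'informed'; does not c-command the reflexive — cannot bind it (Principle A).

Leo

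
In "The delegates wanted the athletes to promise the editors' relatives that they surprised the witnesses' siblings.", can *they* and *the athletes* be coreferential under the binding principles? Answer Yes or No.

Yes

*the athletes* is an R-expression; Principle C requires it to be free (not bound by any c-commanding expression).
— they: subject of the clause headed by 'surprised'; the pronoun does not c-command the R-expression — coreference allowed.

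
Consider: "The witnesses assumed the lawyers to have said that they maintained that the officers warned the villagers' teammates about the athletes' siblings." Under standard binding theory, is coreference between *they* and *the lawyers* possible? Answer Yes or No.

Yes

*the lawyers* is an R-expression; Principle C requires it to be free (not bound by any c-commanding expression).
— they: subject of the clause headed by 'maintained'; the pronoun does not c-command the R-expression — coreference allowed.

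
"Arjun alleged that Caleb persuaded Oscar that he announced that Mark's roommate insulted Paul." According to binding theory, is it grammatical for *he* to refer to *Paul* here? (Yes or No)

*Paul* is an R-expression; Principle C requires it to be free (not bound by any c-commanding expression).
— he: subject of the clause headed by 'announced'; the pronoun c-commands the R-expression — coreference blocked (Principle C).

No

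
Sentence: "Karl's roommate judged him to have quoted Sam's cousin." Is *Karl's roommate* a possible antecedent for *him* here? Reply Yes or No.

No

*him* is a pronoun; Principle B requires it to be free in its binding domain — the matrix clause.
— Karl's roommate: subject of the matrix clause; c-commands the pronoun within its binding domain — blocked (Principle B).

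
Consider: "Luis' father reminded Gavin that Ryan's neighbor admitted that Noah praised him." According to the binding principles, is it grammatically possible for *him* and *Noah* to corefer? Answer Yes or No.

No

*him* is a pronoun; Principle B requires it to be free in its binding domain — the clause headed by 'praised'.
— Noah: subject of the clause headed by 'praised'; c-commands the pronoun within its binding domain — blocked (Principle B).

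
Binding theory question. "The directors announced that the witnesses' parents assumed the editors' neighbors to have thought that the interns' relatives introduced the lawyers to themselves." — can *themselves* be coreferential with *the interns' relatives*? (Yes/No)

Yes

*themselves* is a reflexive; Principle A requires it to be bound within its binding domain — the clause headed by 'introduced'.
— the interns' relatives: subject of the clause headed by 'introduced'; c-commands the reflexive within its binding domain — allowed (Principle A).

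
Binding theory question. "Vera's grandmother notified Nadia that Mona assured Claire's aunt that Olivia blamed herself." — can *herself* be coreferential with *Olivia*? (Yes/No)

*herself* is a reflexive; Principle A requires it to be bound within its binding domain — the clause headed by 'blamed'.
— Olivia: subject of the clause headed by 'blamed'; c-commands the reflexive within its binding domain — allowed (Principle A).

Yes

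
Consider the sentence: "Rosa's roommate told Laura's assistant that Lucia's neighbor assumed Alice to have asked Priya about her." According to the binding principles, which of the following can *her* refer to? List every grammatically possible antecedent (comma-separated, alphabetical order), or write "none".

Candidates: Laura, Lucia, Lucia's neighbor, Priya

Laura, Lucia, Lucia's neighbor

*her* is a pronoun; Principle B requires it to be free in its binding domain — the clause headed by 'asked'.
— Laura: possessor inside the object DP of the matrix clause; does not c-command the pronoun — Principle B does not apply; allowed.
— Lucia: possessor inside the subject DP of the clause headed by 'assumed'; does not c-command the pronoun — Principle B does not apply; allowed.
— Lucia's neighbor: subject of the clause headed by 'assumed'; c-commands the pronoun but lies outside its binding domain — allowed.
— Priya: object of the clause headed by 'asked'; c-commands the pronoun within its binding domain — blocked (Principle B).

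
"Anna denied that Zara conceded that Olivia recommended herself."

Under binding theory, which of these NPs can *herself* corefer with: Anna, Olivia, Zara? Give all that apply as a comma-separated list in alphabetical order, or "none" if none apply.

*herself* is a reflexive; Principle A requires it to be bound within its binding domain — the clause headed by 'recommended'.
— Anna: subject of the matrix clause; c-commands the reflexive but lies outside its binding domain — cannot bind it (Principle A).
— Olivia: subject of the clause headed by 'recommended'; c-commands the reflexive within its binding domain — allowed (Principle A).
— Zara: subject of the clause headed by 'conceded'; c-commands the reflexive but lies outside its binding domain — cannot bind it (Principle A).

Olivia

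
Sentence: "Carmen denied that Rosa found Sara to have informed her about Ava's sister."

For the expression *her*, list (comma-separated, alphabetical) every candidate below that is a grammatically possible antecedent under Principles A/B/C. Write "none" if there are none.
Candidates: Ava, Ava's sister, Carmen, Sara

*her* is a pronoun; Principle B requires it to be free in its binding domain — the clause headed by 'informed'.
— Ava: possessor inside the second object DP of the clause headed by 'informed'; is c-commanded by the pronoun; coreference would bind this R-expression — blocked (Principle C).
— Ava's sister: second object of the clause headed by 'informed'; is c-commanded by the pronoun; coreference would bind this R-expression — blocked (Principle C).
— Carmen: subject of the matrix clause; c-commands the pronoun but lies outside its binding domain — allowed.
— Sara: subject of the clause headed by 'informed'; c-commands the pronoun within its binding domain — blocked (Principle B).

Carmen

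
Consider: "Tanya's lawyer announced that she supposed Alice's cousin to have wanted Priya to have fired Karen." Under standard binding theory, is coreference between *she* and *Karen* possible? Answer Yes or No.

No

*Karen* is an R-expression; Principle C requires it to be free (not bound by any c-commanding expression).
— she: subject of the clause headed by 'supposed'; the pronoun c-commands the R-expression — coreference blocked (Principle C).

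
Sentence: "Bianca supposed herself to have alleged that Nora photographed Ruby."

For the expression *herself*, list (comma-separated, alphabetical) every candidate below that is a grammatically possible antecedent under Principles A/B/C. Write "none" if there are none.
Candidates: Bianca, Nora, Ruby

*herself* is a reflexive; Principle A requires it to be bound within its binding domain — the matrix clause.
— Bianca: subject of the matrix clause; c-commands the reflexive within its binding domain — allowed (Principle A).
— Nora: subject of the clause headed by 'photographed'; does not c-command the reflexive — cannot bind it (Principle A).
— Ruby: object of the clause headed by 'photographed'; does not c-command the reflexive — cannot bind it (Principle A).

Bianca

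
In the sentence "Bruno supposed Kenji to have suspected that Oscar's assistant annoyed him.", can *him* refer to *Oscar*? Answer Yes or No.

Yes

*him* is a pronoun; Principle B requires it to be free in its binding domain — the clause headed by 'annoyed'.
— Oscar: possessor inside the subject DP of the clause headed by 'annoyed'; does not c-command the pronoun — Principle B does not apply; allowed.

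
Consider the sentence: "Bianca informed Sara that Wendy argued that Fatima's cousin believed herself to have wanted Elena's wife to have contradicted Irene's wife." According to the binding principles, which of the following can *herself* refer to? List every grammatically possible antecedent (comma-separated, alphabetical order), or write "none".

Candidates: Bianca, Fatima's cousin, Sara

*herself* is a reflexive; Principle A requires it to be bound within its binding domain — the clause headed by 'believed'.
— Bianca: subject of the matrix clause; c-commands the reflexive but lies outside its binding domain — cannot bind it (Principle A).
— Fatima's cousin: subject of the clause headed by 'believed'; c-commands the reflexive within its binding domain — allowed (Principle A).
— Sara: object of the matrix clause; c-commands the reflexive but lies outside its binding domain — cannot bind it (Principle A).

Fatima's cousin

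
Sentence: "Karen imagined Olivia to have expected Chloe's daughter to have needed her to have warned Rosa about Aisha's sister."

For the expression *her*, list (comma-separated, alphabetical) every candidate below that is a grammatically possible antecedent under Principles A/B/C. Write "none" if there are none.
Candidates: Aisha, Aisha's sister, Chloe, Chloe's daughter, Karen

Chloe, Karen

*her* is a pronoun; Principle B requires it to be free in its binding domain — the clause headed by 'needed'.
— Aisha: possessor inside the second object DP of the clause headed by 'warned'; is c-commanded by the pronoun; coreference would bind this R-expression — blocked (Principle C).
— Aisha's sister: second object of the clause headed by 'warned'; is c-commanded by the pronoun; coreference would bind this R-expression — blocked (Principle C).
— Chloe: possessor inside the subject DP of the clause headed by 'needed'; does not c-command the pronoun — Principle B does not apply; allowed.
— Chloe's daughter: subject of the clause headed by 'needed'; c-commands the pronoun within its binding domain — blocked (Principle B).
— Karen: subject of the matrix clause; c-commands the pronoun but lies outside its binding domain — allowed.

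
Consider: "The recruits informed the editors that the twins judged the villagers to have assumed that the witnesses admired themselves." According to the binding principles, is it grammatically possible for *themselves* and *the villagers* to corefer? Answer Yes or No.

*themselves* is a reflexive; Principle A requires it to be bound within its binding domain — the clause headed by 'admired'.
— the villagers: subject of the clause headed by 'assumed'; c-commands the reflexive but lies outside its binding domain — cannot bind it (Principle A).

No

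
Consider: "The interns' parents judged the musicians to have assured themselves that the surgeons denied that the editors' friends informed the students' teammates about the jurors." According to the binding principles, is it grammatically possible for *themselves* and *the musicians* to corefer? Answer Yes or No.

*themselves* is a reflexive; Principle A requires it to be bound within its binding domain — the clause headed by 'assured'.
— the musicians: subject of the clause headed by 'assured'; c-commands the reflexive within its binding domain — allowed (Principle A).

Yes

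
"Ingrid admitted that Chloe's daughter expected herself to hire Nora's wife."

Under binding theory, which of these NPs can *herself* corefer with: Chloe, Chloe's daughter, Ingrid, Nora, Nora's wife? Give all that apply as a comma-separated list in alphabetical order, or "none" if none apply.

Chloe's daughter

*herself* is a reflexive; Principle A requires it to be bound within its binding domain — the clause headed by 'expected'.
— Chloe: possessor inside the subject DP of the clause headed by 'expected'; does not c-command the reflexive — cannot bind it (Principle A).
— Chloe's daughter: subject of the clause headed by 'expected'; c-commands the reflexive within its binding domain — allowed (Principle A).
— Ingrid: subject of the matrix clause; c-commands the reflexive but lies outside its binding domain — cannot bind it (Principle A).
— Nora: possessor inside the object DP of the clause headed by 'hire'; does not c-command the reflexive — cannot bind it (Principle A).
— Nora's wife: object of the clause headed by 'hire'; does not c-command the reflexive — cannot bind it (Principle A).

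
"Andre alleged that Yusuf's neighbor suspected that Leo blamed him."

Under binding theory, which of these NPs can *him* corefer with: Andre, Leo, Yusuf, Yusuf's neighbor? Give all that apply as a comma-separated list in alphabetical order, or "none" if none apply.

Andre, Yusuf, Yusuf's neighbor

*him* is a pronoun; Principle B requires it to be free in its binding domain — the clause headed by 'blamed'.
— Andre: subject of the matrix clause; c-commands the pronoun but lies outside its binding domain — allowed.
— Leo: subject of the clause headed by 'blamed'; c-commands the pronoun within its binding domain — blocked (Principle B).
— Yusuf: possessor inside the subject DP of the clause headed by 'suspected'; does not c-command the pronoun — Principle B does not apply; allowed.
— Yusuf's neighbor: subject of the clause headed by 'suspected'; c-commands the pronoun but lies outside its binding domain — allowed.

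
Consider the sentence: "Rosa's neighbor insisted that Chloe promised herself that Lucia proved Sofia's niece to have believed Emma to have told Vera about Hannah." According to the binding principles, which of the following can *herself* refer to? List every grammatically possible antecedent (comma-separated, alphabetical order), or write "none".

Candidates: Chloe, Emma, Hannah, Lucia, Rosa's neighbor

*herself* is a reflexive; Principle A requires it to be bound within its binding domain — the clause headed by 'promised'.
— Chloe: subject of the clause headed by 'promised'; c-commands the reflexive within its binding domain — allowed (Principle A).
— Emma: subject of the clause headed by 'told'; does not c-command the reflexive — cannot bind it (Principle A).
— Hannah: second object of the clause headed by 'told'; does not c-command the reflexive — cannot bind it (Principle A).
— Lucia: subject of the clause headed by 'proved'; does not c-command the reflexive — cannot bind it (Principle A).
— Rosa's neighbor: subject of the matrix clause; c-commands the reflexive but lies outside its binding domain — cannot bind it (Principle A).

Chloe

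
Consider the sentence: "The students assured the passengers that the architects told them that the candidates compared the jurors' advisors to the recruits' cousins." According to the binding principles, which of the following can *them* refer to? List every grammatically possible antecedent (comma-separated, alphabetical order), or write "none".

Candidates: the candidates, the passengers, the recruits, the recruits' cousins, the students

the passengers, the students

*them* is a pronoun; Principle B requires it to be free in its binding domain — the clause headed by 'told'.
— the candidates: subject of the clause headed by 'compared'; is c-commanded by the pronoun; coreference would bind this R-expression — blocked (Principle C).
— the passengers: object of the matrix clause; c-commands the pronoun but lies outside its binding domain — allowed.
— the recruits: possessor inside the second object DP of the clause headed by 'compared'; is c-commanded by the pronoun; coreference would bind this R-expression — blocked (Principle C).
— the recruits' cousins: second object of the clause headed by 'compared'; is c-commanded by the pronoun; coreference would bind this R-expression — blocked (Principle C).
— the students: subject of the matrix clause; c-commands the pronoun but lies outside its binding domain — allowed.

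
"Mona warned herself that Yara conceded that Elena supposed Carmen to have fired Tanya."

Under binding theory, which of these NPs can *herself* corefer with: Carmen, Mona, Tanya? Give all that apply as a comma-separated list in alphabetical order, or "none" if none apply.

Mona

*herself* is a reflexive; Principle A requires it to be bound within its binding domain — the matrix clause.
— Carmen: subject of the clause headed by 'fired'; does not c-command the reflexive — cannot bind it (Principle A).
— Mona: subject of the matrix clause; c-commands the reflexive within its binding domain — allowed (Principle A).
— Tanya: object of the clause headed by 'fired'; does not c-command the reflexive — cannot bind it (Principle A).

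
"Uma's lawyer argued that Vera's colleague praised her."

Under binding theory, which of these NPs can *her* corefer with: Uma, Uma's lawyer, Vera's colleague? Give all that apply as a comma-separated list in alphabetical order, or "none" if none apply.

*her* is a pronoun; Principle B requires it to be free in its binding domain — the clause headed by 'praised'.
— Uma: possessor inside the subject DP of the matrix clause; does not c-command the pronoun — Principle B does not apply; allowed.
— Uma's lawyer: subject of the matrix clause; c-commands the pronoun but lies outside its binding domain — allowed.
— Vera's colleague: subject of the clause headed by 'praised'; c-commands the pronoun within its binding domain — blocked (Principle B).

Uma, Uma's lawyer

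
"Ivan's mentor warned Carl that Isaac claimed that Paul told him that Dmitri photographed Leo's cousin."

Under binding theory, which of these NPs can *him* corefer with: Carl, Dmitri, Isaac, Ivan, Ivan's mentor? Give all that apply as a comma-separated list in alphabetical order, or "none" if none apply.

Carl, Isaac, Ivan, Ivan's mentor

*him* is a pronoun; Principle B requires it to be free in its binding domain — the clause headed by 'told'.
— Carl: object of the matrix clause; c-commands the pronoun but lies outside its binding domain — allowed.
— Dmitri: subject of the clause headed by 'photographed'; is c-commanded by the pronoun; coreference would bind this R-expression — blocked (Principle C).
— Isaac: subject of the clause headed by 'claimed'; c-commands the pronoun but lies outside its binding domain — allowed.
— Ivan: possessor inside the subject DP of the matrix clause; does not c-command the pronoun — Principle B does not apply; allowed.
— Ivan's mentor: subject of the matrix clause; c-commands the pronoun but lies outside its binding domain — allowed.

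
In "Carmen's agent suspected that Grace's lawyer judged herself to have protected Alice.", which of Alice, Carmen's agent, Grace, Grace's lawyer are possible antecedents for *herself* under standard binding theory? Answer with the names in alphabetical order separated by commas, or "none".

*herself* is a reflexive; Principle A requires it to be bound within its binding domain — the clause headed by 'judged'.
— Alice: object of the clause headed by 'protected'; does not c-command the reflexive — cannot bind it (Principle A).
— Carmen's agent: subject of the matrix clause; c-commands the reflexive but lies outside its binding domain — cannot bind it (Principle A).
— Grace: possessor inside the subject DP of the clause headed by 'judged'; does not c-command the reflexive — cannot bind it (Principle A).
— Grace's lawyer: subject of the clause headed by 'judged'; c-commands the reflexive within its binding domain — allowed (Principle A).

Grace's lawyer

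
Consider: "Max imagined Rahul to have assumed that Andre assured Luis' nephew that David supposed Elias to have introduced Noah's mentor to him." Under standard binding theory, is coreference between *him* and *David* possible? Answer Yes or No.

Yes

*David* is an R-expression; Principle C requires it to be free (not bound by any c-commanding expression).
— him: second object of the clause headed by 'introduced'; the pronoun does not c-command the R-expression — coreference allowed.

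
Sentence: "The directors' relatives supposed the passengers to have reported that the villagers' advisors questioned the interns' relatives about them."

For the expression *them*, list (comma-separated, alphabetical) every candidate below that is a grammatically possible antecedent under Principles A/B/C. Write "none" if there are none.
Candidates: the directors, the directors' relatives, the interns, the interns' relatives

the directors, the directors' relatives, the interns

*them* is a pronoun; Principle B requires it to be free in its binding domain — the clause headed by 'questioned'.
— the directors: possessor inside the subject DP of the matrix clause; does not c-command the pronoun — Principle B does not apply; allowed.
— the directors' relatives: subject of the matrix clause; c-commands the pronoun but lies outside its binding domain — allowed.
— the interns: possessor inside the object DP of the clause headed by 'questioned'; does not c-command the pronoun — Principle B does not apply; allowed.
— the interns' relatives: object of the clause headed by 'questioned'; c-commands the pronoun within its binding domain — blocked (Principle B).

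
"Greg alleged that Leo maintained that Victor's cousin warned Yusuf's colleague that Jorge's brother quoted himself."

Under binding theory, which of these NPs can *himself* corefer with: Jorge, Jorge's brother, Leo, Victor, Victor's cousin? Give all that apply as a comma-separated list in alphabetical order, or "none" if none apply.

*himself* is a reflexive; Principle A requires it to be bound within its binding domain — the clause headed by 'quoted'.
— Jorge: possessor inside the subject DP of the clause headed by 'quoted'; does not c-command the reflexive — cannot bind it (Principle A).
— Jorge's brother: subject of the clause headed by 'quoted'; c-commands the reflexive within its binding domain — allowed (Principle A).
— Leo: subject of the clause headed by 'maintained'; c-commands the reflexive but lies outside its binding domain — cannot bind it (Principle A).
— Victor: possessor inside the subject DP of the clause headed by 'warned'; does not c-command the reflexive — cannot bind it (Principle A).
— Victor's cousin: subject of the clause headed by 'warned'; c-commands the reflexive but lies outside its binding domain — cannot bind it (Principle A).

Jorge's brother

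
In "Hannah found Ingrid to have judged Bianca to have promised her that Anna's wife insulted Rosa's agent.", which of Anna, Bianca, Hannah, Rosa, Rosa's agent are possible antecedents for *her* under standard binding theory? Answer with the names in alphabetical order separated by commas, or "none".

Hannah

*her* is a pronoun; Principle B requires it to be free in its binding domain — the clause headed by 'promised'.
— Anna: possessor inside the subject DP of the clause headed by 'insulted'; is c-commanded by the pronoun; coreference would bind this R-expression — blocked (Principle C).
— Bianca: subject of the clause headed by 'promised'; c-commands the pronoun within its binding domain — blocked (Principle B).
— Hannah: subject of the matrix clause; c-commands the pronoun but lies outside its binding domain — allowed.
— Rosa: possessor inside the object DP of the clause headed by 'insulted'; is c-commanded by the pronoun; coreference would bind this R-expression — blocked (Principle C).
— Rosa's agent: object of the clause headed by 'insulted'; is c-commanded by the pronoun; coreference would bind this R-expression — blocked (Principle C).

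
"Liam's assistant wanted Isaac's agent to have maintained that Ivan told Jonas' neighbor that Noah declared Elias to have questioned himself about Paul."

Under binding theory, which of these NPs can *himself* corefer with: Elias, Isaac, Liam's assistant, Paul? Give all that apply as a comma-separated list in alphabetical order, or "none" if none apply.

Elias

*himself* is a reflexive; Principle A requires it to be bound within its binding domain — the clause headed by 'questioned'.
— Elias: subject of the clause headed by 'questioned'; c-commands the reflexive within its binding domain — allowed (Principle A).
— Isaac: possessor inside the subject DP of the clause headed by 'maintained'; does not c-command the reflexive — cannot bind it (Principle A).
— Liam's assistant: subject of the matrix clause; c-commands the reflexive but lies outside its binding domain — cannot bind it (Principle A).
— Paul: second object of the clause headed by 'questioned'; does not c-command the reflexive — cannot bind it (Principle A).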